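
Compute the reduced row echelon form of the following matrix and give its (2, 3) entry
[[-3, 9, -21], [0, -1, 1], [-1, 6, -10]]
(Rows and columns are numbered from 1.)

Multiply R1 by -1/3.
  [  1  -3    7 ]
  [  0  -1    1 ]
  [ -1   6  -10 ]
Add R1 to R3.
  [ 1  -3   7 ]
  [ 0  -1   1 ]
  [ 0   3  -3 ]
Multiply R2 by -1.
  [ 1  -3   7 ]
  [ 0   1  -1 ]
  [ 0   3  -3 ]
Subtract 3 times R2 from R3.
  [ 1  -3   7 ]
  [ 0   1  -1 ]
  [ 0   0   0 ]
Add 3 times R2 to R1.
  [ 1  0   4 ]
  [ 0  1  -1 ]
  [ 0  0   0 ]

-1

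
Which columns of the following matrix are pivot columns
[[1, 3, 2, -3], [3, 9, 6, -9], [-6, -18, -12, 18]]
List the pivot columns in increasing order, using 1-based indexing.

1

Subtract 3 times R1 from R2.
Add 6 times R1 to R3.
Pivot columns are the columns containing a leading 1.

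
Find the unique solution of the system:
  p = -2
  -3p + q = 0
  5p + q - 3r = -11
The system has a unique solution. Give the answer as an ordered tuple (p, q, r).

(-2, -6, -5/3)

Form the augmented matrix and row-reduce:
  [  1  0   0  |   -2 ]
  [ -3  1   0  |    0 ]
  [  5  1  -3  |  -11 ]
ρ2 -> ρ2 + 3·ρ1
ρ3 -> ρ3 − 5·ρ1
ρ3 -> ρ3 − ρ2
ρ3 -> -1/3·ρ3
Reading off the last column: p = -2, q = -6, r = -5/3.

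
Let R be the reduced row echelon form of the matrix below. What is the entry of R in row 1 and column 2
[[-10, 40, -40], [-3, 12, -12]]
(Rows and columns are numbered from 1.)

r1 ← -1/10·r1
  [  1  -4    4 ]
  [ -3  12  -12 ]
r2 ← r2 + 3·r1
  [ 1  -4  4 ]
  [ 0   0  0 ]

-4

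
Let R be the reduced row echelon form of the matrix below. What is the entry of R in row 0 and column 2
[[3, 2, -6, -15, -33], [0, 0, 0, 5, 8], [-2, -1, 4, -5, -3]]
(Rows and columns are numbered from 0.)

-2

R1 → 1/3·R1
  [  1  2/3  -2  -5  -11 ]
  [  0    0   0   5    8 ]
  [ -2   -1   4  -5   -3 ]
R3 → R3 + 2·R1
  [ 1  2/3  -2   -5  -11 ]
  [ 0    0   0    5    8 ]
  [ 0  1/3   0  -15  -25 ]
R2 <-> R3
  [ 1  2/3  -2   -5  -11 ]
  [ 0  1/3   0  -15  -25 ]
  [ 0    0   0    5    8 ]
R2 → 3·R2
  [ 1  2/3  -2   -5  -11 ]
  [ 0    1   0  -45  -75 ]
  [ 0    0   0    5    8 ]
R3 → 1/5·R3
  [ 1  2/3  -2   -5  -11 ]
  [ 0    1   0  -45  -75 ]
  [ 0    0   0    1  8/5 ]
R2 → R2 + 45·R3
  [ 1  2/3  -2  -5  -11 ]
  [ 0    1   0   0   -3 ]
  [ 0    0   0   1  8/5 ]
R1 → R1 + 5·R3
  [ 1  2/3  -2  0   -3 ]
  [ 0    1   0  0   -3 ]
  [ 0    0   0  1  8/5 ]
R1 → R1 − 2/3·R2
  [ 1  0  -2  0   -1 ]
  [ 0  1   0  0   -3 ]
  [ 0  0   0  1  8/5 ]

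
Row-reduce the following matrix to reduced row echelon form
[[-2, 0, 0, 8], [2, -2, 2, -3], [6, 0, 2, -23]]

[[1, 0, 0, -4], [0, 1, 0, -2], [0, 0, 1, 1/2]]

ρ1 := -1/2·ρ1
  [ 1   0  0   -4 ]
  [ 2  -2  2   -3 ]
  [ 6   0  2  -23 ]
ρ2 := ρ2 − 2·ρ1
  [ 1   0  0   -4 ]
  [ 0  -2  2    5 ]
  [ 6   0  2  -23 ]
ρ3 := ρ3 − 6·ρ1
  [ 1   0  0  -4 ]
  [ 0  -2  2   5 ]
  [ 0   0  2   1 ]
ρ2 := -1/2·ρ2
  [ 1  0   0    -4 ]
  [ 0  1  -1  -5/2 ]
  [ 0  0   2     1 ]
ρ3 := 1/2·ρ3
  [ 1  0   0    -4 ]
  [ 0  1  -1  -5/2 ]
  [ 0  0   1   1/2 ]
ρ2 := ρ2 + ρ3
  [ 1  0  0   -4 ]
  [ 0  1  0   -2 ]
  [ 0  0  1  1/2 ]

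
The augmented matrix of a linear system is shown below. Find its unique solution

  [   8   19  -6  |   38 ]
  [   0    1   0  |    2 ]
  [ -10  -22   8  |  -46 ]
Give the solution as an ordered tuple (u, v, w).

(-3, 2, -4)

Multiply R1 by 1/8.
  [   1  19/8  -3/4  |  19/4 ]
  [   0     1     0  |     2 ]
  [ -10   -22     8  |   -46 ]
Add 10 times R1 to R3.
  [ 1  19/8  -3/4  |  19/4 ]
  [ 0     1     0  |     2 ]
  [ 0   7/4   1/2  |   3/2 ]
Subtract 7/4 times R2 from R3.
  [ 1  19/8  -3/4  |  19/4 ]
  [ 0     1     0  |     2 ]
  [ 0     0   1/2  |    -2 ]
Multiply R3 by 2.
  [ 1  19/8  -3/4  |  19/4 ]
  [ 0     1     0  |     2 ]
  [ 0     0     1  |    -4 ]
Add 3/4 times R3 to R1.
  [ 1  19/8  0  |  7/4 ]
  [ 0     1  0  |    2 ]
  [ 0     0  1  |   -4 ]
Subtract 19/8 times R2 from R1.
  [ 1  0  0  |  -3 ]
  [ 0  1  0  |   2 ]
  [ 0  0  1  |  -4 ]
Reading off the last column: u = -3, v = 2, w = -4.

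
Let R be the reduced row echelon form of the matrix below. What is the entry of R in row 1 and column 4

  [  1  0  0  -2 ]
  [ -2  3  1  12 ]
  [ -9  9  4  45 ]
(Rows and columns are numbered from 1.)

-2

ρ2 ← ρ2 + 2·ρ1
ρ3 ← ρ3 + 9·ρ1
ρ2 ← 1/3·ρ2
ρ3 ← ρ3 − 9·ρ2
ρ2 ← ρ2 − 1/3·ρ3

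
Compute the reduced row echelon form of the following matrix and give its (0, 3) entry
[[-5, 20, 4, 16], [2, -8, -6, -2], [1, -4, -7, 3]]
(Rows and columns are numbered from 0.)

R1 := -1/5·R1
  [ 1  -4  -4/5  -16/5 ]
  [ 2  -8    -6     -2 ]
  [ 1  -4    -7      3 ]
R2 := R2 − 2·R1
  [ 1  -4   -4/5  -16/5 ]
  [ 0   0  -22/5   22/5 ]
  [ 1  -4     -7      3 ]
R3 := R3 − R1
  [ 1  -4   -4/5  -16/5 ]
  [ 0   0  -22/5   22/5 ]
  [ 0   0  -31/5   31/5 ]
R2 := -5/22·R2
  [ 1  -4   -4/5  -16/5 ]
  [ 0   0      1     -1 ]
  [ 0   0  -31/5   31/5 ]
R3 := R3 + 31/5·R2
  [ 1  -4  -4/5  -16/5 ]
  [ 0   0     1     -1 ]
  [ 0   0     0      0 ]
R1 := R1 + 4/5·R2
  [ 1  -4  0  -4 ]
  [ 0   0  1  -1 ]
  [ 0   0  0   0 ]

-4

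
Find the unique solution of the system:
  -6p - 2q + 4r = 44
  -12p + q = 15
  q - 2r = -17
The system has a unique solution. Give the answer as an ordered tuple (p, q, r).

(-5/3, -5, 6)

Form the augmented matrix and row-reduce:
  [  -6  -2   4  |   44 ]
  [ -12   1   0  |   15 ]
  [   0   1  -2  |  -17 ]
R1 -> -1/6·R1
  [   1  1/3  -2/3  |  -22/3 ]
  [ -12    1     0  |     15 ]
  [   0    1    -2  |    -17 ]
R2 -> R2 + 12·R1
  [ 1  1/3  -2/3  |  -22/3 ]
  [ 0    5    -8  |    -73 ]
  [ 0    1    -2  |    -17 ]
R2 -> 1/5·R2
  [ 1  1/3  -2/3  |  -22/3 ]
  [ 0    1  -8/5  |  -73/5 ]
  [ 0    1    -2  |    -17 ]
R3 -> R3 − R2
  [ 1  1/3  -2/3  |  -22/3 ]
  [ 0    1  -8/5  |  -73/5 ]
  [ 0    0  -2/5  |  -12/5 ]
R3 -> -5/2·R3
  [ 1  1/3  -2/3  |  -22/3 ]
  [ 0    1  -8/5  |  -73/5 ]
  [ 0    0     1  |      6 ]
R2 -> R2 + 8/5·R3
  [ 1  1/3  -2/3  |  -22/3 ]
  [ 0    1     0  |     -5 ]
  [ 0    0     1  |      6 ]
R1 -> R1 + 2/3·R3
  [ 1  1/3  0  |  -10/3 ]
  [ 0    1  0  |     -5 ]
  [ 0    0  1  |      6 ]
R1 -> R1 − 1/3·R2
  [ 1  0  0  |  -5/3 ]
  [ 0  1  0  |    -5 ]
  [ 0  0  1  |     6 ]
Reading off the last column: p = -5/3, q = -5, r = 6.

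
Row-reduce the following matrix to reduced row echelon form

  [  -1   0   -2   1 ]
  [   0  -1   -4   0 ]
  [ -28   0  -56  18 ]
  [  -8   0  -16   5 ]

[[1, 0, 2, 0], [0, 1, 4, 0], [0, 0, 0, 1], [0, 0, 0, 0]]

R1 -> -1·R1
  [   1   0    2  -1 ]
  [   0  -1   -4   0 ]
  [ -28   0  -56  18 ]
  [  -8   0  -16   5 ]
R3 -> R3 + 28·R1
  [  1   0    2   -1 ]
  [  0  -1   -4    0 ]
  [  0   0    0  -10 ]
  [ -8   0  -16    5 ]
R4 -> R4 + 8·R1
  [ 1   0   2   -1 ]
  [ 0  -1  -4    0 ]
  [ 0   0   0  -10 ]
  [ 0   0   0   -3 ]
R2 -> -1·R2
  [ 1  0  2   -1 ]
  [ 0  1  4    0 ]
  [ 0  0  0  -10 ]
  [ 0  0  0   -3 ]
R3 -> -1/10·R3
  [ 1  0  2  -1 ]
  [ 0  1  4   0 ]
  [ 0  0  0   1 ]
  [ 0  0  0  -3 ]
R4 -> R4 + 3·R3
  [ 1  0  2  -1 ]
  [ 0  1  4   0 ]
  [ 0  0  0   1 ]
  [ 0  0  0   0 ]
R1 -> R1 + R3
  [ 1  0  2  0 ]
  [ 0  1  4  0 ]
  [ 0  0  0  1 ]
  [ 0  0  0  0 ]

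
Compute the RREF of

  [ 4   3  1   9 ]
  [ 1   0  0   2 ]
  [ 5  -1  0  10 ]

[[1, 0, 0, 2], [0, 1, 0, 0], [0, 0, 1, 1]]

Multiply R1 by 1/4.
  [ 1  3/4  1/4  9/4 ]
  [ 1    0    0    2 ]
  [ 5   -1    0   10 ]
Subtract R1 from R2.
  [ 1   3/4   1/4   9/4 ]
  [ 0  -3/4  -1/4  -1/4 ]
  [ 5    -1     0    10 ]
Subtract 5 times R1 from R3.
  [ 1    3/4   1/4   9/4 ]
  [ 0   -3/4  -1/4  -1/4 ]
  [ 0  -19/4  -5/4  -5/4 ]
Multiply R2 by -4/3.
  [ 1    3/4   1/4   9/4 ]
  [ 0      1   1/3   1/3 ]
  [ 0  -19/4  -5/4  -5/4 ]
Add 19/4 times R2 to R3.
  [ 1  3/4  1/4  9/4 ]
  [ 0    1  1/3  1/3 ]
  [ 0    0  1/3  1/3 ]
Multiply R3 by 3.
  [ 1  3/4  1/4  9/4 ]
  [ 0    1  1/3  1/3 ]
  [ 0    0    1    1 ]
Subtract 1/3 times R3 from R2.
  [ 1  3/4  1/4  9/4 ]
  [ 0    1    0    0 ]
  [ 0    0    1    1 ]
Subtract 1/4 times R3 from R1.
  [ 1  3/4  0  2 ]
  [ 0    1  0  0 ]
  [ 0    0  1  1 ]
Subtract 3/4 times R2 from R1.
  [ 1  0  0  2 ]
  [ 0  1  0  0 ]
  [ 0  0  1  1 ]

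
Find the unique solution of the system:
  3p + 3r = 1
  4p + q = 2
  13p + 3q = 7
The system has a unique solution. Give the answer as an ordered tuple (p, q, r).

Form the augmented matrix and row-reduce:
  [  3  0  3  |  1 ]
  [  4  1  0  |  2 ]
  [ 13  3  0  |  7 ]
ρ1 := 1/3·ρ1
  [  1  0  1  |  1/3 ]
  [  4  1  0  |    2 ]
  [ 13  3  0  |    7 ]
ρ2 := ρ2 − 4·ρ1
  [  1  0   1  |  1/3 ]
  [  0  1  -4  |  2/3 ]
  [ 13  3   0  |    7 ]
ρ3 := ρ3 − 13·ρ1
  [ 1  0    1  |  1/3 ]
  [ 0  1   -4  |  2/3 ]
  [ 0  3  -13  |  8/3 ]
ρ3 := ρ3 − 3·ρ2
  [ 1  0   1  |  1/3 ]
  [ 0  1  -4  |  2/3 ]
  [ 0  0  -1  |  2/3 ]
ρ3 := -1·ρ3
  [ 1  0   1  |   1/3 ]
  [ 0  1  -4  |   2/3 ]
  [ 0  0   1  |  -2/3 ]
ρ2 := ρ2 + 4·ρ3
  [ 1  0  1  |   1/3 ]
  [ 0  1  0  |    -2 ]
  [ 0  0  1  |  -2/3 ]
ρ1 := ρ1 − ρ3
  [ 1  0  0  |     1 ]
  [ 0  1  0  |    -2 ]
  [ 0  0  1  |  -2/3 ]
Reading off the last column: p = 1, q = -2, r = -2/3.

(1, -2, -2/3)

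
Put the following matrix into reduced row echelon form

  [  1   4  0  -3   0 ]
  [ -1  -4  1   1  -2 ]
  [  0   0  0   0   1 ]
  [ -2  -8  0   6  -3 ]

R2 := R2 + R1
  [  1   4  0  -3   0 ]
  [  0   0  1  -2  -2 ]
  [  0   0  0   0   1 ]
  [ -2  -8  0   6  -3 ]
R4 := R4 + 2·R1
  [ 1  4  0  -3   0 ]
  [ 0  0  1  -2  -2 ]
  [ 0  0  0   0   1 ]
  [ 0  0  0   0  -3 ]
R4 := R4 + 3·R3
  [ 1  4  0  -3   0 ]
  [ 0  0  1  -2  -2 ]
  [ 0  0  0   0   1 ]
  [ 0  0  0   0   0 ]
R2 := R2 + 2·R3
  [ 1  4  0  -3  0 ]
  [ 0  0  1  -2  0 ]
  [ 0  0  0   0  1 ]
  [ 0  0  0   0  0 ]

[[1, 4, 0, -3, 0], [0, 0, 1, -2, 0], [0, 0, 0, 0, 1], [0, 0, 0, 0, 0]]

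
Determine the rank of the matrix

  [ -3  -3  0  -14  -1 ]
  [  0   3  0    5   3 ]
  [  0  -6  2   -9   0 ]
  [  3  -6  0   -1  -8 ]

rank = 3

r1 ← -1/3·r1
  [ 1   1  0  14/3  1/3 ]
  [ 0   3  0     5    3 ]
  [ 0  -6  2    -9    0 ]
  [ 3  -6  0    -1   -8 ]
r4 ← r4 − 3·r1
  [ 1   1  0  14/3  1/3 ]
  [ 0   3  0     5    3 ]
  [ 0  -6  2    -9    0 ]
  [ 0  -9  0   -15   -9 ]
r2 ← 1/3·r2
  [ 1   1  0  14/3  1/3 ]
  [ 0   1  0   5/3    1 ]
  [ 0  -6  2    -9    0 ]
  [ 0  -9  0   -15   -9 ]
r3 ← r3 + 6·r2
  [ 1   1  0  14/3  1/3 ]
  [ 0   1  0   5/3    1 ]
  [ 0   0  2     1    6 ]
  [ 0  -9  0   -15   -9 ]
r4 ← r4 + 9·r2
  [ 1  1  0  14/3  1/3 ]
  [ 0  1  0   5/3    1 ]
  [ 0  0  2     1    6 ]
  [ 0  0  0     0    0 ]
r3 ← 1/2·r3
  [ 1  1  0  14/3  1/3 ]
  [ 0  1  0   5/3    1 ]
  [ 0  0  1   1/2    3 ]
  [ 0  0  0     0    0 ]
r1 ← r1 − r2
  [ 1  0  0    3  -2/3 ]
  [ 0  1  0  5/3     1 ]
  [ 0  0  1  1/2     3 ]
  [ 0  0  0    0     0 ]
The reduced form has 3 nonzero rows.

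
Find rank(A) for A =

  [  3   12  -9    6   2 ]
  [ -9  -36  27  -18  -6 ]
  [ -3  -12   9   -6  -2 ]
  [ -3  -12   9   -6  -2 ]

R1 := 1/3·R1
  [  1    4  -3    2  2/3 ]
  [ -9  -36  27  -18   -6 ]
  [ -3  -12   9   -6   -2 ]
  [ -3  -12   9   -6   -2 ]
R2 := R2 + 9·R1
  [  1    4  -3   2  2/3 ]
  [  0    0   0   0    0 ]
  [ -3  -12   9  -6   -2 ]
  [ -3  -12   9  -6   -2 ]
R3 := R3 + 3·R1
  [  1    4  -3   2  2/3 ]
  [  0    0   0   0    0 ]
  [  0    0   0   0    0 ]
  [ -3  -12   9  -6   -2 ]
R4 := R4 + 3·R1
  [ 1  4  -3  2  2/3 ]
  [ 0  0   0  0    0 ]
  [ 0  0   0  0    0 ]
  [ 0  0   0  0    0 ]
The reduced form has 1 nonzero row.

rank = 1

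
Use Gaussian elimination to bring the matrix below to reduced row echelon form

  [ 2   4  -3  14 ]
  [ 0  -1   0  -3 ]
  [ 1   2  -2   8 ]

[[1, 0, 0, -2], [0, 1, 0, 3], [0, 0, 1, -2]]

R1 → 1/2·R1
  [ 1   2  -3/2   7 ]
  [ 0  -1     0  -3 ]
  [ 1   2    -2   8 ]
R3 → R3 − R1
  [ 1   2  -3/2   7 ]
  [ 0  -1     0  -3 ]
  [ 0   0  -1/2   1 ]
R2 → -1·R2
  [ 1  2  -3/2  7 ]
  [ 0  1     0  3 ]
  [ 0  0  -1/2  1 ]
R3 → -2·R3
  [ 1  2  -3/2   7 ]
  [ 0  1     0   3 ]
  [ 0  0     1  -2 ]
R1 → R1 + 3/2·R3
  [ 1  2  0   4 ]
  [ 0  1  0   3 ]
  [ 0  0  1  -2 ]
R1 → R1 − 2·R2
  [ 1  0  0  -2 ]
  [ 0  1  0   3 ]
  [ 0  0  1  -2 ]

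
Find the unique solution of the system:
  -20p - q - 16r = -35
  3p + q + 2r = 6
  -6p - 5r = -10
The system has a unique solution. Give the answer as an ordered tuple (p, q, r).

(5, -1, -4)

Form the augmented matrix and row-reduce:
  [ -20  -1  -16  |  -35 ]
  [   3   1    2  |    6 ]
  [  -6   0   -5  |  -10 ]
ρ1 := -1/20·ρ1
ρ2 := ρ2 − 3·ρ1
ρ3 := ρ3 + 6·ρ1
ρ2 := 20/17·ρ2
ρ3 := ρ3 − 3/10·ρ2
ρ3 := -17·ρ3
ρ2 := ρ2 + 8/17·ρ3
ρ1 := ρ1 − 4/5·ρ3
ρ1 := ρ1 − 1/20·ρ2
Reading off the last column: p = 5, q = -1, r = -4.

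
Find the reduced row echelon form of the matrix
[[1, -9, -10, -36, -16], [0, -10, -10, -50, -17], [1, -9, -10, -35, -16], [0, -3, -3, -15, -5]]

[[1, 0, -1, 0, 0], [0, 1, 1, 0, 0], [0, 0, 0, 1, 0], [0, 0, 0, 0, 1]]

r3 := r3 − r1
  [ 1   -9  -10  -36  -16 ]
  [ 0  -10  -10  -50  -17 ]
  [ 0    0    0    1    0 ]
  [ 0   -3   -3  -15   -5 ]
r2 := -1/10·r2
  [ 1  -9  -10  -36    -16 ]
  [ 0   1    1    5  17/10 ]
  [ 0   0    0    1      0 ]
  [ 0  -3   -3  -15     -5 ]
r4 := r4 + 3·r2
  [ 1  -9  -10  -36    -16 ]
  [ 0   1    1    5  17/10 ]
  [ 0   0    0    1      0 ]
  [ 0   0    0    0   1/10 ]
r4 := 10·r4
  [ 1  -9  -10  -36    -16 ]
  [ 0   1    1    5  17/10 ]
  [ 0   0    0    1      0 ]
  [ 0   0    0    0      1 ]
r2 := r2 − 17/10·r4
  [ 1  -9  -10  -36  -16 ]
  [ 0   1    1    5    0 ]
  [ 0   0    0    1    0 ]
  [ 0   0    0    0    1 ]
r1 := r1 + 16·r4
  [ 1  -9  -10  -36  0 ]
  [ 0   1    1    5  0 ]
  [ 0   0    0    1  0 ]
  [ 0   0    0    0  1 ]
r2 := r2 − 5·r3
  [ 1  -9  -10  -36  0 ]
  [ 0   1    1    0  0 ]
  [ 0   0    0    1  0 ]
  [ 0   0    0    0  1 ]
r1 := r1 + 36·r3
  [ 1  -9  -10  0  0 ]
  [ 0   1    1  0  0 ]
  [ 0   0    0  1  0 ]
  [ 0   0    0  0  1 ]
r1 := r1 + 9·r2
  [ 1  0  -1  0  0 ]
  [ 0  1   1  0  0 ]
  [ 0  0   0  1  0 ]
  [ 0  0   0  0  1 ]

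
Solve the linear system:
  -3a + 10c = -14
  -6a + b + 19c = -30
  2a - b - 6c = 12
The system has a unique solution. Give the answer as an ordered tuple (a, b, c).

(-2, -4, -2)

Form the augmented matrix and row-reduce:
  [ -3   0  10  |  -14 ]
  [ -6   1  19  |  -30 ]
  [  2  -1  -6  |   12 ]
R1 := -1/3·R1
  [  1   0  -10/3  |  14/3 ]
  [ -6   1     19  |   -30 ]
  [  2  -1     -6  |    12 ]
R2 := R2 + 6·R1
  [ 1   0  -10/3  |  14/3 ]
  [ 0   1     -1  |    -2 ]
  [ 2  -1     -6  |    12 ]
R3 := R3 − 2·R1
  [ 1   0  -10/3  |  14/3 ]
  [ 0   1     -1  |    -2 ]
  [ 0  -1    2/3  |   8/3 ]
R3 := R3 + R2
  [ 1  0  -10/3  |  14/3 ]
  [ 0  1     -1  |    -2 ]
  [ 0  0   -1/3  |   2/3 ]
R3 := -3·R3
  [ 1  0  -10/3  |  14/3 ]
  [ 0  1     -1  |    -2 ]
  [ 0  0      1  |    -2 ]
R2 := R2 + R3
  [ 1  0  -10/3  |  14/3 ]
  [ 0  1      0  |    -4 ]
  [ 0  0      1  |    -2 ]
R1 := R1 + 10/3·R3
  [ 1  0  0  |  -2 ]
  [ 0  1  0  |  -4 ]
  [ 0  0  1  |  -2 ]
Reading off the last column: a = -2, b = -4, c = -2.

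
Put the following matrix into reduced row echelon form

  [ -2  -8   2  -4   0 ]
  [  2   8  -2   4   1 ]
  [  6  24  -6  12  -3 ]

ρ1 → -1/2·ρ1
  [ 1   4  -1   2   0 ]
  [ 2   8  -2   4   1 ]
  [ 6  24  -6  12  -3 ]
ρ2 → ρ2 − 2·ρ1
  [ 1   4  -1   2   0 ]
  [ 0   0   0   0   1 ]
  [ 6  24  -6  12  -3 ]
ρ3 → ρ3 − 6·ρ1
  [ 1  4  -1  2   0 ]
  [ 0  0   0  0   1 ]
  [ 0  0   0  0  -3 ]
ρ3 → ρ3 + 3·ρ2
  [ 1  4  -1  2  0 ]
  [ 0  0   0  0  1 ]
  [ 0  0   0  0  0 ]

[[1, 4, -1, 2, 0], [0, 0, 0, 0, 1], [0, 0, 0, 0, 0]]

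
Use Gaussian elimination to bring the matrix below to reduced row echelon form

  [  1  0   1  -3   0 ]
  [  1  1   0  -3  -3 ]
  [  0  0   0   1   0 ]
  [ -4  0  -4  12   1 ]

[[1, 0, 1, 0, 0], [0, 1, -1, 0, 0], [0, 0, 0, 1, 0], [0, 0, 0, 0, 1]]

r2 := r2 − r1
  [  1  0   1  -3   0 ]
  [  0  1  -1   0  -3 ]
  [  0  0   0   1   0 ]
  [ -4  0  -4  12   1 ]
r4 := r4 + 4·r1
  [ 1  0   1  -3   0 ]
  [ 0  1  -1   0  -3 ]
  [ 0  0   0   1   0 ]
  [ 0  0   0   0   1 ]
r2 := r2 + 3·r4
  [ 1  0   1  -3  0 ]
  [ 0  1  -1   0  0 ]
  [ 0  0   0   1  0 ]
  [ 0  0   0   0  1 ]
r1 := r1 + 3·r3
  [ 1  0   1  0  0 ]
  [ 0  1  -1  0  0 ]
  [ 0  0   0  1  0 ]
  [ 0  0   0  0  1 ]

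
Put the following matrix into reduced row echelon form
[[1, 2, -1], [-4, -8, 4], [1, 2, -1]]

[[1, 2, -1], [0, 0, 0], [0, 0, 0]]

Add 4 times R1 to R2.
  [ 1  2  -1 ]
  [ 0  0   0 ]
  [ 1  2  -1 ]
Subtract R1 from R3.
  [ 1  2  -1 ]
  [ 0  0   0 ]
  [ 0  0   0 ]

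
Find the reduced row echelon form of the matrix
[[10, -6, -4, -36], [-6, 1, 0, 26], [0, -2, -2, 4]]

[[1, 0, 0, -4], [0, 1, 0, 2], [0, 0, 1, -4]]

R1 ← 1/10·R1
R2 ← R2 + 6·R1
R2 ← -5/13·R2
R3 ← R3 + 2·R2
R3 ← -13/2·R3
R2 ← R2 − 12/13·R3
R1 ← R1 + 2/5·R3
R1 ← R1 + 3/5·R2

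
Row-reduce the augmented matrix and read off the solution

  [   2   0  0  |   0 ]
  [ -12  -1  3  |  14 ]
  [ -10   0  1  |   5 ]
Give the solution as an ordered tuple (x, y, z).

(0, 1, 5)

r1 := 1/2·r1
  [   1   0  0  |   0 ]
  [ -12  -1  3  |  14 ]
  [ -10   0  1  |   5 ]
r2 := r2 + 12·r1
  [   1   0  0  |   0 ]
  [   0  -1  3  |  14 ]
  [ -10   0  1  |   5 ]
r3 := r3 + 10·r1
  [ 1   0  0  |   0 ]
  [ 0  -1  3  |  14 ]
  [ 0   0  1  |   5 ]
r2 := -1·r2
  [ 1  0   0  |    0 ]
  [ 0  1  -3  |  -14 ]
  [ 0  0   1  |    5 ]
r2 := r2 + 3·r3
  [ 1  0  0  |  0 ]
  [ 0  1  0  |  1 ]
  [ 0  0  1  |  5 ]
Reading off the last column: x = 0, y = 1, z = 5.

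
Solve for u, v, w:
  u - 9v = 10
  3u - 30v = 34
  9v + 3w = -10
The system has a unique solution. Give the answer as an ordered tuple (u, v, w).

Form the augmented matrix and row-reduce:
  [ 1   -9  0  |   10 ]
  [ 3  -30  0  |   34 ]
  [ 0    9  3  |  -10 ]
r2 → r2 − 3·r1
  [ 1  -9  0  |   10 ]
  [ 0  -3  0  |    4 ]
  [ 0   9  3  |  -10 ]
r2 → -1/3·r2
  [ 1  -9  0  |    10 ]
  [ 0   1  0  |  -4/3 ]
  [ 0   9  3  |   -10 ]
r3 → r3 − 9·r2
  [ 1  -9  0  |    10 ]
  [ 0   1  0  |  -4/3 ]
  [ 0   0  3  |     2 ]
r3 → 1/3·r3
  [ 1  -9  0  |    10 ]
  [ 0   1  0  |  -4/3 ]
  [ 0   0  1  |   2/3 ]
r1 → r1 + 9·r2
  [ 1  0  0  |    -2 ]
  [ 0  1  0  |  -4/3 ]
  [ 0  0  1  |   2/3 ]
Reading off the last column: u = -2, v = -4/3, w = 2/3.

(-2, -4/3, 2/3)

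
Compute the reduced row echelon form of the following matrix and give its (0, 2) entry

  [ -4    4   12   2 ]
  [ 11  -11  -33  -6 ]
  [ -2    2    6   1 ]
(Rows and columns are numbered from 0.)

-3

R1 → -1/4·R1
  [  1   -1   -3  -1/2 ]
  [ 11  -11  -33    -6 ]
  [ -2    2    6     1 ]
R2 → R2 − 11·R1
  [  1  -1  -3  -1/2 ]
  [  0   0   0  -1/2 ]
  [ -2   2   6     1 ]
R3 → R3 + 2·R1
  [ 1  -1  -3  -1/2 ]
  [ 0   0   0  -1/2 ]
  [ 0   0   0     0 ]
R2 → -2·R2
  [ 1  -1  -3  -1/2 ]
  [ 0   0   0     1 ]
  [ 0   0   0     0 ]
R1 → R1 + 1/2·R2
  [ 1  -1  -3  0 ]
  [ 0   0   0  1 ]
  [ 0   0   0  0 ]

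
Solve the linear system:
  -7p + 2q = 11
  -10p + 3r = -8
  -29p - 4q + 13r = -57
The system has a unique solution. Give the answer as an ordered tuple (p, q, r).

(-1, 2, -6)

Form the augmented matrix and row-reduce:
  [  -7   2   0  |   11 ]
  [ -10   0   3  |   -8 ]
  [ -29  -4  13  |  -57 ]
r1 → -1/7·r1
  [   1  -2/7   0  |  -11/7 ]
  [ -10     0   3  |     -8 ]
  [ -29    -4  13  |    -57 ]
r2 → r2 + 10·r1
  [   1   -2/7   0  |   -11/7 ]
  [   0  -20/7   3  |  -166/7 ]
  [ -29     -4  13  |     -57 ]
r3 → r3 + 29·r1
  [ 1   -2/7   0  |   -11/7 ]
  [ 0  -20/7   3  |  -166/7 ]
  [ 0  -86/7  13  |  -718/7 ]
r2 → -7/20·r2
  [ 1   -2/7       0  |   -11/7 ]
  [ 0      1  -21/20  |   83/10 ]
  [ 0  -86/7      13  |  -718/7 ]
r3 → r3 + 86/7·r2
  [ 1  -2/7       0  |  -11/7 ]
  [ 0     1  -21/20  |  83/10 ]
  [ 0     0    1/10  |   -3/5 ]
r3 → 10·r3
  [ 1  -2/7       0  |  -11/7 ]
  [ 0     1  -21/20  |  83/10 ]
  [ 0     0       1  |     -6 ]
r2 → r2 + 21/20·r3
  [ 1  -2/7  0  |  -11/7 ]
  [ 0     1  0  |      2 ]
  [ 0     0  1  |     -6 ]
r1 → r1 + 2/7·r2
  [ 1  0  0  |  -1 ]
  [ 0  1  0  |   2 ]
  [ 0  0  1  |  -6 ]
Reading off the last column: p = -1, q = 2, r = -6.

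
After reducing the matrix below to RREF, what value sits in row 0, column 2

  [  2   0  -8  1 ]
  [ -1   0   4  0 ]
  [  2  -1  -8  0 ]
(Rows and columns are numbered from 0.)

-4

R1 ← 1/2·R1
R2 ← R2 + R1
R3 ← R3 − 2·R1
R2 <=> R3
R2 ← -1·R2
R3 ← 2·R3
R2 ← R2 − R3
R1 ← R1 − 1/2·R3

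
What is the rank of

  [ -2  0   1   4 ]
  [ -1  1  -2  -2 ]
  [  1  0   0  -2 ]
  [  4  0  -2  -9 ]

rank = 4

R1 → -1/2·R1
  [  1  0  -1/2  -2 ]
  [ -1  1    -2  -2 ]
  [  1  0     0  -2 ]
  [  4  0    -2  -9 ]
R2 → R2 + R1
  [ 1  0  -1/2  -2 ]
  [ 0  1  -5/2  -4 ]
  [ 1  0     0  -2 ]
  [ 4  0    -2  -9 ]
R3 → R3 − R1
  [ 1  0  -1/2  -2 ]
  [ 0  1  -5/2  -4 ]
  [ 0  0   1/2   0 ]
  [ 4  0    -2  -9 ]
R4 → R4 − 4·R1
  [ 1  0  -1/2  -2 ]
  [ 0  1  -5/2  -4 ]
  [ 0  0   1/2   0 ]
  [ 0  0     0  -1 ]
R3 → 2·R3
  [ 1  0  -1/2  -2 ]
  [ 0  1  -5/2  -4 ]
  [ 0  0     1   0 ]
  [ 0  0     0  -1 ]
R4 → -1·R4
  [ 1  0  -1/2  -2 ]
  [ 0  1  -5/2  -4 ]
  [ 0  0     1   0 ]
  [ 0  0     0   1 ]
R2 → R2 + 4·R4
  [ 1  0  -1/2  -2 ]
  [ 0  1  -5/2   0 ]
  [ 0  0     1   0 ]
  [ 0  0     0   1 ]
R1 → R1 + 2·R4
  [ 1  0  -1/2  0 ]
  [ 0  1  -5/2  0 ]
  [ 0  0     1  0 ]
  [ 0  0     0  1 ]
R2 → R2 + 5/2·R3
  [ 1  0  -1/2  0 ]
  [ 0  1     0  0 ]
  [ 0  0     1  0 ]
  [ 0  0     0  1 ]
R1 → R1 + 1/2·R3
  [ 1  0  0  0 ]
  [ 0  1  0  0 ]
  [ 0  0  1  0 ]
  [ 0  0  0  1 ]
The reduced form has 4 nonzero rows.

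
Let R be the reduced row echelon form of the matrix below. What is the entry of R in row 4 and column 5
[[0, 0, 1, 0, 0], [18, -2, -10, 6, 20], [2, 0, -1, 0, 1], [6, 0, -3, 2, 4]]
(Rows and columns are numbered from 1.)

1/2

ρ1 <-> ρ2
  [ 18  -2  -10  6  20 ]
  [  0   0    1  0   0 ]
  [  2   0   -1  0   1 ]
  [  6   0   -3  2   4 ]
ρ1 := 1/18·ρ1
  [ 1  -1/9  -5/9  1/3  10/9 ]
  [ 0     0     1    0     0 ]
  [ 2     0    -1    0     1 ]
  [ 6     0    -3    2     4 ]
ρ3 := ρ3 − 2·ρ1
  [ 1  -1/9  -5/9   1/3   10/9 ]
  [ 0     0     1     0      0 ]
  [ 0   2/9   1/9  -2/3  -11/9 ]
  [ 6     0    -3     2      4 ]
ρ4 := ρ4 − 6·ρ1
  [ 1  -1/9  -5/9   1/3   10/9 ]
  [ 0     0     1     0      0 ]
  [ 0   2/9   1/9  -2/3  -11/9 ]
  [ 0   2/3   1/3     0   -8/3 ]
ρ2 <-> ρ3
  [ 1  -1/9  -5/9   1/3   10/9 ]
  [ 0   2/9   1/9  -2/3  -11/9 ]
  [ 0     0     1     0      0 ]
  [ 0   2/3   1/3     0   -8/3 ]
ρ2 := 9/2·ρ2
  [ 1  -1/9  -5/9  1/3   10/9 ]
  [ 0     1   1/2   -3  -11/2 ]
  [ 0     0     1    0      0 ]
  [ 0   2/3   1/3    0   -8/3 ]
ρ4 := ρ4 − 2/3·ρ2
  [ 1  -1/9  -5/9  1/3   10/9 ]
  [ 0     1   1/2   -3  -11/2 ]
  [ 0     0     1    0      0 ]
  [ 0     0     0    2      1 ]
ρ4 := 1/2·ρ4
  [ 1  -1/9  -5/9  1/3   10/9 ]
  [ 0     1   1/2   -3  -11/2 ]
  [ 0     0     1    0      0 ]
  [ 0     0     0    1    1/2 ]
ρ2 := ρ2 + 3·ρ4
  [ 1  -1/9  -5/9  1/3  10/9 ]
  [ 0     1   1/2    0    -4 ]
  [ 0     0     1    0     0 ]
  [ 0     0     0    1   1/2 ]
ρ1 := ρ1 − 1/3·ρ4
  [ 1  -1/9  -5/9  0  17/18 ]
  [ 0     1   1/2  0     -4 ]
  [ 0     0     1  0      0 ]
  [ 0     0     0  1    1/2 ]
ρ2 := ρ2 − 1/2·ρ3
  [ 1  -1/9  -5/9  0  17/18 ]
  [ 0     1     0  0     -4 ]
  [ 0     0     1  0      0 ]
  [ 0     0     0  1    1/2 ]
ρ1 := ρ1 + 5/9·ρ3
  [ 1  -1/9  0  0  17/18 ]
  [ 0     1  0  0     -4 ]
  [ 0     0  1  0      0 ]
  [ 0     0  0  1    1/2 ]
ρ1 := ρ1 + 1/9·ρ2
  [ 1  0  0  0  1/2 ]
  [ 0  1  0  0   -4 ]
  [ 0  0  1  0    0 ]
  [ 0  0  0  1  1/2 ]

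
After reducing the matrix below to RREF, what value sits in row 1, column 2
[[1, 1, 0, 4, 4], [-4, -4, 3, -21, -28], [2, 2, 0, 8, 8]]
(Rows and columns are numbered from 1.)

1

R2 ← R2 + 4·R1
R3 ← R3 − 2·R1
R2 ← 1/3·R2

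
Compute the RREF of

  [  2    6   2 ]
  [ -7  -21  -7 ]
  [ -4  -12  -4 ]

R1 ← 1/2·R1
R2 ← R2 + 7·R1
R3 ← R3 + 4·R1

[[1, 3, 1], [0, 0, 0], [0, 0, 0]]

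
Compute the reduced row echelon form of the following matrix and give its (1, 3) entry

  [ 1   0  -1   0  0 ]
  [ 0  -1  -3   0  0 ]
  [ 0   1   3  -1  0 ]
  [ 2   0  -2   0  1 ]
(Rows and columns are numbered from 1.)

r4 -> r4 − 2·r1
  [ 1   0  -1   0  0 ]
  [ 0  -1  -3   0  0 ]
  [ 0   1   3  -1  0 ]
  [ 0   0   0   0  1 ]
r2 -> -1·r2
  [ 1  0  -1   0  0 ]
  [ 0  1   3   0  0 ]
  [ 0  1   3  -1  0 ]
  [ 0  0   0   0  1 ]
r3 -> r3 − r2
  [ 1  0  -1   0  0 ]
  [ 0  1   3   0  0 ]
  [ 0  0   0  -1  0 ]
  [ 0  0   0   0  1 ]
r3 -> -1·r3
  [ 1  0  -1  0  0 ]
  [ 0  1   3  0  0 ]
  [ 0  0   0  1  0 ]
  [ 0  0   0  0  1 ]

-1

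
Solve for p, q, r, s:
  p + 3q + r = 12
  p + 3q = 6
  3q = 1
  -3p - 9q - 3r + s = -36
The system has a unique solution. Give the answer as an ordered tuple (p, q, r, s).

(5, 1/3, 6, 0)

Form the augmented matrix and row-reduce:
  [  1   3   1  0  |   12 ]
  [  1   3   0  0  |    6 ]
  [  0   3   0  0  |    1 ]
  [ -3  -9  -3  1  |  -36 ]
R2 -> R2 − R1
  [  1   3   1  0  |   12 ]
  [  0   0  -1  0  |   -6 ]
  [  0   3   0  0  |    1 ]
  [ -3  -9  -3  1  |  -36 ]
R4 -> R4 + 3·R1
  [ 1  3   1  0  |  12 ]
  [ 0  0  -1  0  |  -6 ]
  [ 0  3   0  0  |   1 ]
  [ 0  0   0  1  |   0 ]
R2 ↔ R3
  [ 1  3   1  0  |  12 ]
  [ 0  3   0  0  |   1 ]
  [ 0  0  -1  0  |  -6 ]
  [ 0  0   0  1  |   0 ]
R2 -> 1/3·R2
  [ 1  3   1  0  |   12 ]
  [ 0  1   0  0  |  1/3 ]
  [ 0  0  -1  0  |   -6 ]
  [ 0  0   0  1  |    0 ]
R3 -> -1·R3
  [ 1  3  1  0  |   12 ]
  [ 0  1  0  0  |  1/3 ]
  [ 0  0  1  0  |    6 ]
  [ 0  0  0  1  |    0 ]
R1 -> R1 − R3
  [ 1  3  0  0  |    6 ]
  [ 0  1  0  0  |  1/3 ]
  [ 0  0  1  0  |    6 ]
  [ 0  0  0  1  |    0 ]
R1 -> R1 − 3·R2
  [ 1  0  0  0  |    5 ]
  [ 0  1  0  0  |  1/3 ]
  [ 0  0  1  0  |    6 ]
  [ 0  0  0  1  |    0 ]
Reading off the last column: p = 5, q = 1/3, r = 6, s = 0.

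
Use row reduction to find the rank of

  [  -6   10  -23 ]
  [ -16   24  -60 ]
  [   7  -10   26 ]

ρ1 -> -1/6·ρ1
  [   1  -5/3  23/6 ]
  [ -16    24   -60 ]
  [   7   -10    26 ]
ρ2 -> ρ2 + 16·ρ1
  [ 1  -5/3  23/6 ]
  [ 0  -8/3   4/3 ]
  [ 7   -10    26 ]
ρ3 -> ρ3 − 7·ρ1
  [ 1  -5/3  23/6 ]
  [ 0  -8/3   4/3 ]
  [ 0   5/3  -5/6 ]
ρ2 -> -3/8·ρ2
  [ 1  -5/3  23/6 ]
  [ 0     1  -1/2 ]
  [ 0   5/3  -5/6 ]
ρ3 -> ρ3 − 5/3·ρ2
  [ 1  -5/3  23/6 ]
  [ 0     1  -1/2 ]
  [ 0     0     0 ]
ρ1 -> ρ1 + 5/3·ρ2
  [ 1  0     3 ]
  [ 0  1  -1/2 ]
  [ 0  0     0 ]
The reduced form has 2 nonzero rows.

rank = 2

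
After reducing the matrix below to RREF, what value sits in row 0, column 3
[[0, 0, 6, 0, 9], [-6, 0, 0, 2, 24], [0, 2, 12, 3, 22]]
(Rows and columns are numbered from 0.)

-1/3

R1 <=> R2
  [ -6  0   0  2  24 ]
  [  0  0   6  0   9 ]
  [  0  2  12  3  22 ]
R1 -> -1/6·R1
  [ 1  0   0  -1/3  -4 ]
  [ 0  0   6     0   9 ]
  [ 0  2  12     3  22 ]
R2 <=> R3
  [ 1  0   0  -1/3  -4 ]
  [ 0  2  12     3  22 ]
  [ 0  0   6     0   9 ]
R2 -> 1/2·R2
  [ 1  0  0  -1/3  -4 ]
  [ 0  1  6   3/2  11 ]
  [ 0  0  6     0   9 ]
R3 -> 1/6·R3
  [ 1  0  0  -1/3   -4 ]
  [ 0  1  6   3/2   11 ]
  [ 0  0  1     0  3/2 ]
R2 -> R2 − 6·R3
  [ 1  0  0  -1/3   -4 ]
  [ 0  1  0   3/2    2 ]
  [ 0  0  1     0  3/2 ]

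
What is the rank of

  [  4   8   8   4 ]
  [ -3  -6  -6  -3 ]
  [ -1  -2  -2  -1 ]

rank = 1

R1 -> 1/4·R1
  [  1   2   2   1 ]
  [ -3  -6  -6  -3 ]
  [ -1  -2  -2  -1 ]
R2 -> R2 + 3·R1
  [  1   2   2   1 ]
  [  0   0   0   0 ]
  [ -1  -2  -2  -1 ]
R3 -> R3 + R1
  [ 1  2  2  1 ]
  [ 0  0  0  0 ]
  [ 0  0  0  0 ]
The reduced form has 1 nonzero row.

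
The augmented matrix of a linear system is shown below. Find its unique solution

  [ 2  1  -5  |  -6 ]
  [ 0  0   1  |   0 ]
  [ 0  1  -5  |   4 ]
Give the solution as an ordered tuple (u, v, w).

(-5, 4, 0)

r1 := 1/2·r1
  [ 1  1/2  -5/2  |  -3 ]
  [ 0    0     1  |   0 ]
  [ 0    1    -5  |   4 ]
r2 <=> r3
  [ 1  1/2  -5/2  |  -3 ]
  [ 0    1    -5  |   4 ]
  [ 0    0     1  |   0 ]
r2 := r2 + 5·r3
  [ 1  1/2  -5/2  |  -3 ]
  [ 0    1     0  |   4 ]
  [ 0    0     1  |   0 ]
r1 := r1 + 5/2·r3
  [ 1  1/2  0  |  -3 ]
  [ 0    1  0  |   4 ]
  [ 0    0  1  |   0 ]
r1 := r1 − 1/2·r2
  [ 1  0  0  |  -5 ]
  [ 0  1  0  |   4 ]
  [ 0  0  1  |   0 ]
Reading off the last column: u = -5, v = 4, w = 0.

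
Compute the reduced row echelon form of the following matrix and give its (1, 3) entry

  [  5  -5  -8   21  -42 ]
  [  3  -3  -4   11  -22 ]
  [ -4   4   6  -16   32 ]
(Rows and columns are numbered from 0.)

ρ1 -> 1/5·ρ1
  [  1  -1  -8/5  21/5  -42/5 ]
  [  3  -3    -4    11    -22 ]
  [ -4   4     6   -16     32 ]
ρ2 -> ρ2 − 3·ρ1
  [  1  -1  -8/5  21/5  -42/5 ]
  [  0   0   4/5  -8/5   16/5 ]
  [ -4   4     6   -16     32 ]
ρ3 -> ρ3 + 4·ρ1
  [ 1  -1  -8/5  21/5  -42/5 ]
  [ 0   0   4/5  -8/5   16/5 ]
  [ 0   0  -2/5   4/5   -8/5 ]
ρ2 -> 5/4·ρ2
  [ 1  -1  -8/5  21/5  -42/5 ]
  [ 0   0     1    -2      4 ]
  [ 0   0  -2/5   4/5   -8/5 ]
ρ3 -> ρ3 + 2/5·ρ2
  [ 1  -1  -8/5  21/5  -42/5 ]
  [ 0   0     1    -2      4 ]
  [ 0   0     0     0      0 ]
ρ1 -> ρ1 + 8/5·ρ2
  [ 1  -1  0   1  -2 ]
  [ 0   0  1  -2   4 ]
  [ 0   0  0   0   0 ]

-2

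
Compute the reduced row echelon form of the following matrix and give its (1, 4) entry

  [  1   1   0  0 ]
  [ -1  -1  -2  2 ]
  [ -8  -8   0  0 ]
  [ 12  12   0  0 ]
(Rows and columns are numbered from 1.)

0

R2 → R2 + R1
  [  1   1   0  0 ]
  [  0   0  -2  2 ]
  [ -8  -8   0  0 ]
  [ 12  12   0  0 ]
R3 → R3 + 8·R1
  [  1   1   0  0 ]
  [  0   0  -2  2 ]
  [  0   0   0  0 ]
  [ 12  12   0  0 ]
R4 → R4 − 12·R1
  [ 1  1   0  0 ]
  [ 0  0  -2  2 ]
  [ 0  0   0  0 ]
  [ 0  0   0  0 ]
R2 → -1/2·R2
  [ 1  1  0   0 ]
  [ 0  0  1  -1 ]
  [ 0  0  0   0 ]
  [ 0  0  0   0 ]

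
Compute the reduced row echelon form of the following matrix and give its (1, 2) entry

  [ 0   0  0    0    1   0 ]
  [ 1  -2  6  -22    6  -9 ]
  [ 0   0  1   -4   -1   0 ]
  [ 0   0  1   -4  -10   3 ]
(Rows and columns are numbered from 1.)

Swap ρ1 and ρ2.
  [ 1  -2  6  -22    6  -9 ]
  [ 0   0  0    0    1   0 ]
  [ 0   0  1   -4   -1   0 ]
  [ 0   0  1   -4  -10   3 ]
Swap ρ2 and ρ3.
  [ 1  -2  6  -22    6  -9 ]
  [ 0   0  1   -4   -1   0 ]
  [ 0   0  0    0    1   0 ]
  [ 0   0  1   -4  -10   3 ]
Subtract ρ2 from ρ4.
  [ 1  -2  6  -22   6  -9 ]
  [ 0   0  1   -4  -1   0 ]
  [ 0   0  0    0   1   0 ]
  [ 0   0  0    0  -9   3 ]
Add 9 times ρ3 to ρ4.
  [ 1  -2  6  -22   6  -9 ]
  [ 0   0  1   -4  -1   0 ]
  [ 0   0  0    0   1   0 ]
  [ 0   0  0    0   0   3 ]
Multiply ρ4 by 1/3.
  [ 1  -2  6  -22   6  -9 ]
  [ 0   0  1   -4  -1   0 ]
  [ 0   0  0    0   1   0 ]
  [ 0   0  0    0   0   1 ]
Add 9 times ρ4 to ρ1.
  [ 1  -2  6  -22   6  0 ]
  [ 0   0  1   -4  -1  0 ]
  [ 0   0  0    0   1  0 ]
  [ 0   0  0    0   0  1 ]
Add ρ3 to ρ2.
  [ 1  -2  6  -22  6  0 ]
  [ 0   0  1   -4  0  0 ]
  [ 0   0  0    0  1  0 ]
  [ 0   0  0    0  0  1 ]
Subtract 6 times ρ3 from ρ1.
  [ 1  -2  6  -22  0  0 ]
  [ 0   0  1   -4  0  0 ]
  [ 0   0  0    0  1  0 ]
  [ 0   0  0    0  0  1 ]
Subtract 6 times ρ2 from ρ1.
  [ 1  -2  0   2  0  0 ]
  [ 0   0  1  -4  0  0 ]
  [ 0   0  0   0  1  0 ]
  [ 0   0  0   0  0  1 ]

-2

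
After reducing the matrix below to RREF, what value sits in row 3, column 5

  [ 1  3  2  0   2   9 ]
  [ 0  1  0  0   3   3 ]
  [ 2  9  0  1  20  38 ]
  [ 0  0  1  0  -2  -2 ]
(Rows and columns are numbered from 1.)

Subtract 2 times R1 from R3.
  [ 1  3   2  0   2   9 ]
  [ 0  1   0  0   3   3 ]
  [ 0  3  -4  1  16  20 ]
  [ 0  0   1  0  -2  -2 ]
Subtract 3 times R2 from R3.
  [ 1  3   2  0   2   9 ]
  [ 0  1   0  0   3   3 ]
  [ 0  0  -4  1   7  11 ]
  [ 0  0   1  0  -2  -2 ]
Multiply R3 by -1/4.
  [ 1  3  2     0     2      9 ]
  [ 0  1  0     0     3      3 ]
  [ 0  0  1  -1/4  -7/4  -11/4 ]
  [ 0  0  1     0    -2     -2 ]
Subtract R3 from R4.
  [ 1  3  2     0     2      9 ]
  [ 0  1  0     0     3      3 ]
  [ 0  0  1  -1/4  -7/4  -11/4 ]
  [ 0  0  0   1/4  -1/4    3/4 ]
Multiply R4 by 4.
  [ 1  3  2     0     2      9 ]
  [ 0  1  0     0     3      3 ]
  [ 0  0  1  -1/4  -7/4  -11/4 ]
  [ 0  0  0     1    -1      3 ]
Add 1/4 times R4 to R3.
  [ 1  3  2  0   2   9 ]
  [ 0  1  0  0   3   3 ]
  [ 0  0  1  0  -2  -2 ]
  [ 0  0  0  1  -1   3 ]
Subtract 2 times R3 from R1.
  [ 1  3  0  0   6  13 ]
  [ 0  1  0  0   3   3 ]
  [ 0  0  1  0  -2  -2 ]
  [ 0  0  0  1  -1   3 ]
Subtract 3 times R2 from R1.
  [ 1  0  0  0  -3   4 ]
  [ 0  1  0  0   3   3 ]
  [ 0  0  1  0  -2  -2 ]
  [ 0  0  0  1  -1   3 ]

-2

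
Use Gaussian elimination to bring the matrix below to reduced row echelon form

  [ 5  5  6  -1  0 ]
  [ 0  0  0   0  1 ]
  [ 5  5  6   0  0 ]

[[1, 1, 6/5, 0, 0], [0, 0, 0, 1, 0], [0, 0, 0, 0, 1]]

ρ1 ← 1/5·ρ1
  [ 1  1  6/5  -1/5  0 ]
  [ 0  0    0     0  1 ]
  [ 5  5    6     0  0 ]
ρ3 ← ρ3 − 5·ρ1
  [ 1  1  6/5  -1/5  0 ]
  [ 0  0    0     0  1 ]
  [ 0  0    0     1  0 ]
ρ2 <=> ρ3
  [ 1  1  6/5  -1/5  0 ]
  [ 0  0    0     1  0 ]
  [ 0  0    0     0  1 ]
ρ1 ← ρ1 + 1/5·ρ2
  [ 1  1  6/5  0  0 ]
  [ 0  0    0  1  0 ]
  [ 0  0    0  0  1 ]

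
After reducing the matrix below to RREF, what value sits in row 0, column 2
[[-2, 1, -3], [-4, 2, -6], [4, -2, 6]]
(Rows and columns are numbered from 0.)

R1 ← -1/2·R1
  [  1  -1/2  3/2 ]
  [ -4     2   -6 ]
  [  4    -2    6 ]
R2 ← R2 + 4·R1
  [ 1  -1/2  3/2 ]
  [ 0     0    0 ]
  [ 4    -2    6 ]
R3 ← R3 − 4·R1
  [ 1  -1/2  3/2 ]
  [ 0     0    0 ]
  [ 0     0    0 ]

3/2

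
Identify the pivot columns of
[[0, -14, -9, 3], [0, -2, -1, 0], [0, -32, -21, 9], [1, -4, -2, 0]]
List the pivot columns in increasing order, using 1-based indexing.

1, 2, 3, 4

ρ1 <=> ρ4
  [ 1   -4   -2  0 ]
  [ 0   -2   -1  0 ]
  [ 0  -32  -21  9 ]
  [ 0  -14   -9  3 ]
ρ2 := -1/2·ρ2
  [ 1   -4   -2  0 ]
  [ 0    1  1/2  0 ]
  [ 0  -32  -21  9 ]
  [ 0  -14   -9  3 ]
ρ3 := ρ3 + 32·ρ2
  [ 1   -4   -2  0 ]
  [ 0    1  1/2  0 ]
  [ 0    0   -5  9 ]
  [ 0  -14   -9  3 ]
ρ4 := ρ4 + 14·ρ2
  [ 1  -4   -2  0 ]
  [ 0   1  1/2  0 ]
  [ 0   0   -5  9 ]
  [ 0   0   -2  3 ]
ρ3 := -1/5·ρ3
  [ 1  -4   -2     0 ]
  [ 0   1  1/2     0 ]
  [ 0   0    1  -9/5 ]
  [ 0   0   -2     3 ]
ρ4 := ρ4 + 2·ρ3
  [ 1  -4   -2     0 ]
  [ 0   1  1/2     0 ]
  [ 0   0    1  -9/5 ]
  [ 0   0    0  -3/5 ]
ρ4 := -5/3·ρ4
  [ 1  -4   -2     0 ]
  [ 0   1  1/2     0 ]
  [ 0   0    1  -9/5 ]
  [ 0   0    0     1 ]
ρ3 := ρ3 + 9/5·ρ4
  [ 1  -4   -2  0 ]
  [ 0   1  1/2  0 ]
  [ 0   0    1  0 ]
  [ 0   0    0  1 ]
ρ2 := ρ2 − 1/2·ρ3
  [ 1  -4  -2  0 ]
  [ 0   1   0  0 ]
  [ 0   0   1  0 ]
  [ 0   0   0  1 ]
ρ1 := ρ1 + 2·ρ3
  [ 1  -4  0  0 ]
  [ 0   1  0  0 ]
  [ 0   0  1  0 ]
  [ 0   0  0  1 ]
ρ1 := ρ1 + 4·ρ2
  [ 1  0  0  0 ]
  [ 0  1  0  0 ]
  [ 0  0  1  0 ]
  [ 0  0  0  1 ]
Pivot columns are the columns containing a leading 1.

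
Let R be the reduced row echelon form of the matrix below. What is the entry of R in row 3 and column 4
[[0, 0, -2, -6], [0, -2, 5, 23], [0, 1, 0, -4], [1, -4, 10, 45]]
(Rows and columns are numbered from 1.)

R1 ↔ R4
  [ 1  -4  10  45 ]
  [ 0  -2   5  23 ]
  [ 0   1   0  -4 ]
  [ 0   0  -2  -6 ]
R2 -> -1/2·R2
  [ 1  -4    10     45 ]
  [ 0   1  -5/2  -23/2 ]
  [ 0   1     0     -4 ]
  [ 0   0    -2     -6 ]
R3 -> R3 − R2
  [ 1  -4    10     45 ]
  [ 0   1  -5/2  -23/2 ]
  [ 0   0   5/2   15/2 ]
  [ 0   0    -2     -6 ]
R3 -> 2/5·R3
  [ 1  -4    10     45 ]
  [ 0   1  -5/2  -23/2 ]
  [ 0   0     1      3 ]
  [ 0   0    -2     -6 ]
R4 -> R4 + 2·R3
  [ 1  -4    10     45 ]
  [ 0   1  -5/2  -23/2 ]
  [ 0   0     1      3 ]
  [ 0   0     0      0 ]
R2 -> R2 + 5/2·R3
  [ 1  -4  10  45 ]
  [ 0   1   0  -4 ]
  [ 0   0   1   3 ]
  [ 0   0   0   0 ]
R1 -> R1 − 10·R3
  [ 1  -4  0  15 ]
  [ 0   1  0  -4 ]
  [ 0   0  1   3 ]
  [ 0   0  0   0 ]
R1 -> R1 + 4·R2
  [ 1  0  0  -1 ]
  [ 0  1  0  -4 ]
  [ 0  0  1   3 ]
  [ 0  0  0   0 ]

3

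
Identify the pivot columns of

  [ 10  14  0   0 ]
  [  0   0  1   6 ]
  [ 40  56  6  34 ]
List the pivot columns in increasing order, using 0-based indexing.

Multiply R1 by 1/10.
  [  1  7/5  0   0 ]
  [  0    0  1   6 ]
  [ 40   56  6  34 ]
Subtract 40 times R1 from R3.
  [ 1  7/5  0   0 ]
  [ 0    0  1   6 ]
  [ 0    0  6  34 ]
Subtract 6 times R2 from R3.
  [ 1  7/5  0   0 ]
  [ 0    0  1   6 ]
  [ 0    0  0  -2 ]
Multiply R3 by -1/2.
  [ 1  7/5  0  0 ]
  [ 0    0  1  6 ]
  [ 0    0  0  1 ]
Subtract 6 times R3 from R2.
  [ 1  7/5  0  0 ]
  [ 0    0  1  0 ]
  [ 0    0  0  1 ]
Pivot columns are the columns containing a leading 1.

0, 2, 3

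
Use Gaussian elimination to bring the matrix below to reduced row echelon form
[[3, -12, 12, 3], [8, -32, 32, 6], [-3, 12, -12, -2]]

r1 := 1/3·r1
  [  1   -4    4   1 ]
  [  8  -32   32   6 ]
  [ -3   12  -12  -2 ]
r2 := r2 − 8·r1
  [  1  -4    4   1 ]
  [  0   0    0  -2 ]
  [ -3  12  -12  -2 ]
r3 := r3 + 3·r1
  [ 1  -4  4   1 ]
  [ 0   0  0  -2 ]
  [ 0   0  0   1 ]
r2 := -1/2·r2
  [ 1  -4  4  1 ]
  [ 0   0  0  1 ]
  [ 0   0  0  1 ]
r3 := r3 − r2
  [ 1  -4  4  1 ]
  [ 0   0  0  1 ]
  [ 0   0  0  0 ]
r1 := r1 − r2
  [ 1  -4  4  0 ]
  [ 0   0  0  1 ]
  [ 0   0  0  0 ]

[[1, -4, 4, 0], [0, 0, 0, 1], [0, 0, 0, 0]]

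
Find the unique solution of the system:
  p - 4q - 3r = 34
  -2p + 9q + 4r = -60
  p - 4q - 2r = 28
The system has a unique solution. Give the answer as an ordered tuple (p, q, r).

Form the augmented matrix and row-reduce:
  [  1  -4  -3  |   34 ]
  [ -2   9   4  |  -60 ]
  [  1  -4  -2  |   28 ]
ρ2 → ρ2 + 2·ρ1
ρ3 → ρ3 − ρ1
ρ2 → ρ2 + 2·ρ3
ρ1 → ρ1 + 3·ρ3
ρ1 → ρ1 + 4·ρ2
Reading off the last column: p = 0, q = -4, r = -6.

(0, -4, -6)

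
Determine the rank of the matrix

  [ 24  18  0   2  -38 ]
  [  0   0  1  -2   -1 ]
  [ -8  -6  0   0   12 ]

R1 → 1/24·R1
  [  1  3/4  0  1/12  -19/12 ]
  [  0    0  1    -2      -1 ]
  [ -8   -6  0     0      12 ]
R3 → R3 + 8·R1
  [ 1  3/4  0  1/12  -19/12 ]
  [ 0    0  1    -2      -1 ]
  [ 0    0  0   2/3    -2/3 ]
R3 → 3/2·R3
  [ 1  3/4  0  1/12  -19/12 ]
  [ 0    0  1    -2      -1 ]
  [ 0    0  0     1      -1 ]
R2 → R2 + 2·R3
  [ 1  3/4  0  1/12  -19/12 ]
  [ 0    0  1     0      -3 ]
  [ 0    0  0     1      -1 ]
R1 → R1 − 1/12·R3
  [ 1  3/4  0  0  -3/2 ]
  [ 0    0  1  0    -3 ]
  [ 0    0  0  1    -1 ]
The reduced form has 3 nonzero rows.

rank = 3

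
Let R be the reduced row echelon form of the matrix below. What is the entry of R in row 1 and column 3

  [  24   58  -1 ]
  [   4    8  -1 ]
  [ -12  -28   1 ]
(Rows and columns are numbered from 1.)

R1 ← 1/24·R1
  [   1  29/12  -1/24 ]
  [   4      8     -1 ]
  [ -12    -28      1 ]
R2 ← R2 − 4·R1
  [   1  29/12  -1/24 ]
  [   0   -5/3   -5/6 ]
  [ -12    -28      1 ]
R3 ← R3 + 12·R1
  [ 1  29/12  -1/24 ]
  [ 0   -5/3   -5/6 ]
  [ 0      1    1/2 ]
R2 ← -3/5·R2
  [ 1  29/12  -1/24 ]
  [ 0      1    1/2 ]
  [ 0      1    1/2 ]
R3 ← R3 − R2
  [ 1  29/12  -1/24 ]
  [ 0      1    1/2 ]
  [ 0      0      0 ]
R1 ← R1 − 29/12·R2
  [ 1  0  -5/4 ]
  [ 0  1   1/2 ]
  [ 0  0     0 ]

-5/4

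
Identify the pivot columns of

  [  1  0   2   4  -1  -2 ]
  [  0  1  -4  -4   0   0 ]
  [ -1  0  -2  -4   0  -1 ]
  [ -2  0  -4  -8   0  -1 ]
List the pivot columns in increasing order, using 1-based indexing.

R3 := R3 + R1
  [  1  0   2   4  -1  -2 ]
  [  0  1  -4  -4   0   0 ]
  [  0  0   0   0  -1  -3 ]
  [ -2  0  -4  -8   0  -1 ]
R4 := R4 + 2·R1
  [ 1  0   2   4  -1  -2 ]
  [ 0  1  -4  -4   0   0 ]
  [ 0  0   0   0  -1  -3 ]
  [ 0  0   0   0  -2  -5 ]
R3 := -1·R3
  [ 1  0   2   4  -1  -2 ]
  [ 0  1  -4  -4   0   0 ]
  [ 0  0   0   0   1   3 ]
  [ 0  0   0   0  -2  -5 ]
R4 := R4 + 2·R3
  [ 1  0   2   4  -1  -2 ]
  [ 0  1  -4  -4   0   0 ]
  [ 0  0   0   0   1   3 ]
  [ 0  0   0   0   0   1 ]
R3 := R3 − 3·R4
  [ 1  0   2   4  -1  -2 ]
  [ 0  1  -4  -4   0   0 ]
  [ 0  0   0   0   1   0 ]
  [ 0  0   0   0   0   1 ]
R1 := R1 + 2·R4
  [ 1  0   2   4  -1  0 ]
  [ 0  1  -4  -4   0  0 ]
  [ 0  0   0   0   1  0 ]
  [ 0  0   0   0   0  1 ]
R1 := R1 + R3
  [ 1  0   2   4  0  0 ]
  [ 0  1  -4  -4  0  0 ]
  [ 0  0   0   0  1  0 ]
  [ 0  0   0   0  0  1 ]
Pivot columns are the columns containing a leading 1.

1, 2, 5, 6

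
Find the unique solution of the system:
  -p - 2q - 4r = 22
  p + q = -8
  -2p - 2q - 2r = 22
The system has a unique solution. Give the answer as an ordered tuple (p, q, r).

Form the augmented matrix and row-reduce:
  [ -1  -2  -4  |  22 ]
  [  1   1   0  |  -8 ]
  [ -2  -2  -2  |  22 ]
Multiply ρ1 by -1.
  [  1   2   4  |  -22 ]
  [  1   1   0  |   -8 ]
  [ -2  -2  -2  |   22 ]
Subtract ρ1 from ρ2.
  [  1   2   4  |  -22 ]
  [  0  -1  -4  |   14 ]
  [ -2  -2  -2  |   22 ]
Add 2 times ρ1 to ρ3.
  [ 1   2   4  |  -22 ]
  [ 0  -1  -4  |   14 ]
  [ 0   2   6  |  -22 ]
Multiply ρ2 by -1.
  [ 1  2  4  |  -22 ]
  [ 0  1  4  |  -14 ]
  [ 0  2  6  |  -22 ]
Subtract 2 times ρ2 from ρ3.
  [ 1  2   4  |  -22 ]
  [ 0  1   4  |  -14 ]
  [ 0  0  -2  |    6 ]
Multiply ρ3 by -1/2.
  [ 1  2  4  |  -22 ]
  [ 0  1  4  |  -14 ]
  [ 0  0  1  |   -3 ]
Subtract 4 times ρ3 from ρ2.
  [ 1  2  4  |  -22 ]
  [ 0  1  0  |   -2 ]
  [ 0  0  1  |   -3 ]
Subtract 4 times ρ3 from ρ1.
  [ 1  2  0  |  -10 ]
  [ 0  1  0  |   -2 ]
  [ 0  0  1  |   -3 ]
Subtract 2 times ρ2 from ρ1.
  [ 1  0  0  |  -6 ]
  [ 0  1  0  |  -2 ]
  [ 0  0  1  |  -3 ]
Reading off the last column: p = -6, q = -2, r = -3.

(-6, -2, -3)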